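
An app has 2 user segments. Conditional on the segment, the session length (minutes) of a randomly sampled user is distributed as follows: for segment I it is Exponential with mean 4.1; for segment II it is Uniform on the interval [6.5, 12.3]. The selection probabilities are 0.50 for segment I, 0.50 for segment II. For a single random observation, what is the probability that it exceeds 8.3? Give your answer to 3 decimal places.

Conditional on each segment, P(X > 8.3): I: 0.132074; II: 0.689655.
By total probability, P(X > 8.3) = 0.5·0.132074 + 0.5·0.689655 = 0.410865.

0.411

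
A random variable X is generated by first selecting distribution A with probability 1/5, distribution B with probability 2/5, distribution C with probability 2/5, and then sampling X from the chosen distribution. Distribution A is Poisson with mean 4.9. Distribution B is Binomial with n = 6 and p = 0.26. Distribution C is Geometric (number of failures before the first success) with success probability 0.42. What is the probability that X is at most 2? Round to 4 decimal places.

Conditional on each component, P(X ≤ 2): A: 0.133331; B: 0.814435; C: 0.804888.
By total probability, P(X ≤ 2) = 0.2·0.133331 + 0.4·0.814435 + 0.4·0.804888 = 0.674396.

0.6744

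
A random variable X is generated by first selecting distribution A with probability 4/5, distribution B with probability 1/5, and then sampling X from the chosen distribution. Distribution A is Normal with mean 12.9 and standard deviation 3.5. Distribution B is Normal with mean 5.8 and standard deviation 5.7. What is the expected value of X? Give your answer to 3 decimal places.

Component means — A: 12.9; B: 5.8.
E[X] = 0.8·12.9 + 0.2·5.8 = 11.48.

11.480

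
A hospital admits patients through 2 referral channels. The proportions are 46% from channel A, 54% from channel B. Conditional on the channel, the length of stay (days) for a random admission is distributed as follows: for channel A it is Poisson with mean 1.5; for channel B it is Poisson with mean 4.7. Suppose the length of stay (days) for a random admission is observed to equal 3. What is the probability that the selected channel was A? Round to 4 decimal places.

0.4045

Likelihoods P(X=3 | ·): A: 0.125511; B: 0.157383.
Posterior ∝ prior × likelihood. Numerator for A: 0.46·0.125511 = 0.0577349.
Normalizing constant: 0.46·0.125511 + 0.54·0.157383 = 0.142722.
P(A | observation) = 0.0577349 / 0.142722 = 0.404528.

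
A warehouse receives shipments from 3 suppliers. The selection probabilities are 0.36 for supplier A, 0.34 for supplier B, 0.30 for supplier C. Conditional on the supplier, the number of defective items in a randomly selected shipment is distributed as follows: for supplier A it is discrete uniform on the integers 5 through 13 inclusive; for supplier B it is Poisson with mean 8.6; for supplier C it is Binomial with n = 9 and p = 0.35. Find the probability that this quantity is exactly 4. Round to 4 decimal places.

Conditional on each supplier, P(X = 4): A: 0; B: 0.0419614; C: 0.219386.
By total probability, P(X = 4) = 0.36·0 + 0.34·0.0419614 + 0.3·0.219386 = 0.0800828.

0.0801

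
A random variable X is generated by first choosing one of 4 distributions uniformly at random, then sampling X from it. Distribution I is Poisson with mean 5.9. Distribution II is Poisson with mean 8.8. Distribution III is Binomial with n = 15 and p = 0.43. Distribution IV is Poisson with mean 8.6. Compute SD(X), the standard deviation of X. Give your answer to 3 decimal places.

Per component, I: μ=5.9, E[X²]=40.71; II: μ=8.8, E[X²]=86.24; III: μ=6.45, E[X²]=45.279; IV: μ=8.6, E[X²]=82.56.
E[X] = 0.25·5.9 + 0.25·8.8 + 0.25·6.45 + 0.25·8.6 = 7.4375.
E[X²] = 0.25·40.71 + 0.25·86.24 + 0.25·45.279 + 0.25·82.56 = 63.6972.
Var(X) = E[X²] − (E[X])² = 63.6972 − 55.3164 = 8.38084.
SD(X) = √8.38084 = 2.89497.

2.895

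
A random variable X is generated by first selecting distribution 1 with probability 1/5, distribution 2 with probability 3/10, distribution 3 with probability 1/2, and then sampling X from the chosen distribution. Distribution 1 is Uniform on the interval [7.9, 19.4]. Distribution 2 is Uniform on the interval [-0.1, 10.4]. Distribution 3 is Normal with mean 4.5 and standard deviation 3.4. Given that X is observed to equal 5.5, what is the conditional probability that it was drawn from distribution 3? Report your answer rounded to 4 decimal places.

Likelihoods f(5.5 | ·): 1: 0; 2: 0.0952381; 3: 0.112369.
Posterior ∝ prior × likelihood. Numerator for 3: 0.5·0.112369 = 0.0561845.
Normalizing constant: 0.2·0 + 0.3·0.0952381 + 0.5·0.112369 = 0.084756.
P(3 | observation) = 0.0561845 / 0.084756 = 0.662898.

0.6629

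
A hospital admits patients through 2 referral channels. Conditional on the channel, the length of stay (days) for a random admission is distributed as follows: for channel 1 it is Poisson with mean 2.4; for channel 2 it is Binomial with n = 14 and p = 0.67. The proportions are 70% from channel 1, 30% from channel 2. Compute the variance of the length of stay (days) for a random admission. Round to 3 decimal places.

Per component, 1: μ=2.4, E[X²]=8.16; 2: μ=9.38, E[X²]=91.0798.
E[X] = 0.7·2.4 + 0.3·9.38 = 4.494.
E[X²] = 0.7·8.16 + 0.3·91.0798 = 33.0359.
Var(X) = E[X²] − (E[X])² = 33.0359 − 20.196 = 12.8399.

12.840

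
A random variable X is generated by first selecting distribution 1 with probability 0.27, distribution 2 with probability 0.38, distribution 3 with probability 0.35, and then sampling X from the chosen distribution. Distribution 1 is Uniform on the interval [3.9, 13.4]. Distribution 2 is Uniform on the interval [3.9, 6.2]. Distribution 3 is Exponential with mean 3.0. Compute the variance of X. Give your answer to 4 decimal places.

10.2534

Per component, 1: μ=8.65, E[X²]=82.3433; 2: μ=5.05, E[X²]=25.9433; 3: μ=3, E[X²]=18.
E[X] = 0.27·8.65 + 0.38·5.05 + 0.35·3 = 5.3045.
E[X²] = 0.27·82.3433 + 0.38·25.9433 + 0.35·18 = 38.3912.
Var(X) = E[X²] − (E[X])² = 38.3912 − 28.1377 = 10.2534.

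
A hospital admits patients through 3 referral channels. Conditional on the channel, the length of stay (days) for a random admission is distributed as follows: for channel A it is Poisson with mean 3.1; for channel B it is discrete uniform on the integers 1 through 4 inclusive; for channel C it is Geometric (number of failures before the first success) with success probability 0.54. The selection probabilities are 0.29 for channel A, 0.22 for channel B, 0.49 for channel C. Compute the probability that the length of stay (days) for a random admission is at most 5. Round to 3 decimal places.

0.968

Conditional on each channel, P(X ≤ 5): A: 0.905666; B: 1; C: 0.990526.
By total probability, P(X ≤ 5) = 0.29·0.905666 + 0.22·1 + 0.49·0.990526 = 0.968001.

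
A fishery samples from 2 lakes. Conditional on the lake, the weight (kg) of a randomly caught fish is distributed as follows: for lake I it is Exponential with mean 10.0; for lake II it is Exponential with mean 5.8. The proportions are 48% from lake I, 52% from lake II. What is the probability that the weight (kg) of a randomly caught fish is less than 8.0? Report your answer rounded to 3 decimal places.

0.653

Conditional on each lake, P(X < 8.0): I: 0.550671; II: 0.748248.
By total probability, P(X < 8.0) = 0.48·0.550671 + 0.52·0.748248 = 0.653411.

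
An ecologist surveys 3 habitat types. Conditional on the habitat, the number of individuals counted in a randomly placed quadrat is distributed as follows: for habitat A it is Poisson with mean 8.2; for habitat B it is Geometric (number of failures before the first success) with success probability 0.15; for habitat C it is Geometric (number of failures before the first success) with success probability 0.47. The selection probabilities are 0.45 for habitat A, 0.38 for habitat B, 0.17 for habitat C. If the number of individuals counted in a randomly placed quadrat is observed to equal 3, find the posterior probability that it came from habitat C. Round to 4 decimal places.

0.2042

Likelihoods P(X=3 | ·): A: 0.0252392; B: 0.0921187; C: 0.0699722.
Posterior ∝ prior × likelihood. Numerator for C: 0.17·0.0699722 = 0.0118953.
Normalizing constant: 0.45·0.0252392 + 0.38·0.0921187 + 0.17·0.0699722 = 0.058258.
P(C | observation) = 0.0118953 / 0.058258 = 0.204183.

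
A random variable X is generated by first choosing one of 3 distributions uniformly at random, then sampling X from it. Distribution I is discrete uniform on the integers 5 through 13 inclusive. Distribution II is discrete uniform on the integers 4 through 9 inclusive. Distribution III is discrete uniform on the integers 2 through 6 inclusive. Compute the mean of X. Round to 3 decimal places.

Component means — I: 9; II: 6.5; III: 4.
E[X] = 0.333333·9 + 0.333333·6.5 + 0.333333·4 = 6.5.

6.500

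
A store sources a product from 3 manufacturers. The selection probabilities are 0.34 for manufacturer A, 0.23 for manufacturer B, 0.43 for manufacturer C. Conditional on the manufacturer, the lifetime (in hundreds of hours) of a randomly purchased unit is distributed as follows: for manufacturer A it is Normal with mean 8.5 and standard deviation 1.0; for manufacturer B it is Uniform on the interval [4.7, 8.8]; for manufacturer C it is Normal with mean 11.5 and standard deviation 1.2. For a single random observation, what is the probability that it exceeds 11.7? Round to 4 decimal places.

Conditional on each manufacturer, P(X > 11.7): A: 0.000687138; B: 0; C: 0.433816.
By total probability, P(X > 11.7) = 0.34·0.000687138 + 0.23·0 + 0.43·0.433816 = 0.186775.

0.1868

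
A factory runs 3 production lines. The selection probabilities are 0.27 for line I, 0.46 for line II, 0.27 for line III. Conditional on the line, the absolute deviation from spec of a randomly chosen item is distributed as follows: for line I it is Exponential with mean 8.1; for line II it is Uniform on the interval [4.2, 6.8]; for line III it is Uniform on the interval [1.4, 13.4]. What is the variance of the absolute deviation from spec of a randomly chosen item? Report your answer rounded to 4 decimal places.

22.5375

Per component, I: μ=8.1, E[X²]=131.22; II: μ=5.5, E[X²]=30.8133; III: μ=7.4, E[X²]=66.76.
E[X] = 0.27·8.1 + 0.46·5.5 + 0.27·7.4 = 6.715.
E[X²] = 0.27·131.22 + 0.46·30.8133 + 0.27·66.76 = 67.6287.
Var(X) = E[X²] − (E[X])² = 67.6287 − 45.0912 = 22.5375.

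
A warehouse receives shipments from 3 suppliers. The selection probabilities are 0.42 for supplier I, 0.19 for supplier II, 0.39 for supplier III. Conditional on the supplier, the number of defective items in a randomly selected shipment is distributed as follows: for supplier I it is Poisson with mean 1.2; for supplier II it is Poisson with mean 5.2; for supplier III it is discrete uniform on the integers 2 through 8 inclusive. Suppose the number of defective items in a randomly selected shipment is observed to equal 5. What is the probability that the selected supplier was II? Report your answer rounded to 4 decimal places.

0.3628

Likelihoods P(X=5 | ·): I: 0.00624556; II: 0.174785; III: 0.142857.
Posterior ∝ prior × likelihood. Numerator for II: 0.19·0.174785 = 0.0332092.
Normalizing constant: 0.42·0.00624556 + 0.19·0.174785 + 0.39·0.142857 = 0.0915466.
P(II | observation) = 0.0332092 / 0.0915466 = 0.362757.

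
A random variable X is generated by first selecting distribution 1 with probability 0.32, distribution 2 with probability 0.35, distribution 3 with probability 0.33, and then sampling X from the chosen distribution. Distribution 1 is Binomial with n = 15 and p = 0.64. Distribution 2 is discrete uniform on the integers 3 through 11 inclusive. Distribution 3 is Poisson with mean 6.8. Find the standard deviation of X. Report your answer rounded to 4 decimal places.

Per component, 1: μ=9.6, E[X²]=95.616; 2: μ=7, E[X²]=55.6667; 3: μ=6.8, E[X²]=53.04.
E[X] = 0.32·9.6 + 0.35·7 + 0.33·6.8 = 7.766.
E[X²] = 0.32·95.616 + 0.35·55.6667 + 0.33·53.04 = 67.5837.
Var(X) = E[X²] − (E[X])² = 67.5837 − 60.3108 = 7.2729.
SD(X) = √7.2729 = 2.69683.

2.6968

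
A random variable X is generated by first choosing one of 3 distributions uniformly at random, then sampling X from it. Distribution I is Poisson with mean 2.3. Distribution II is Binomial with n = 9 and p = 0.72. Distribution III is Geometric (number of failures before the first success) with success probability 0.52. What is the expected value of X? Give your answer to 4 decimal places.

3.2344

Component means — I: 2.3; II: 6.48; III: 0.923077.
E[X] = 0.333333·2.3 + 0.333333·6.48 + 0.333333·0.923077 = 3.23436.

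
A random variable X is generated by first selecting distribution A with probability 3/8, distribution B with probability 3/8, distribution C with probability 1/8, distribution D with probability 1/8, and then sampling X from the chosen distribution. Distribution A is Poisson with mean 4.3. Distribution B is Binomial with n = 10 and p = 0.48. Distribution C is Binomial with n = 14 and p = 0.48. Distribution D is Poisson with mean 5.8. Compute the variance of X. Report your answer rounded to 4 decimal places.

4.3583

Per component, A: μ=4.3, E[X²]=22.79; B: μ=4.8, E[X²]=25.536; C: μ=6.72, E[X²]=48.6528; D: μ=5.8, E[X²]=39.44.
E[X] = 0.375·4.3 + 0.375·4.8 + 0.125·6.72 + 0.125·5.8 = 4.9775.
E[X²] = 0.375·22.79 + 0.375·25.536 + 0.125·48.6528 + 0.125·39.44 = 29.1338.
Var(X) = E[X²] − (E[X])² = 29.1338 − 24.7755 = 4.35834.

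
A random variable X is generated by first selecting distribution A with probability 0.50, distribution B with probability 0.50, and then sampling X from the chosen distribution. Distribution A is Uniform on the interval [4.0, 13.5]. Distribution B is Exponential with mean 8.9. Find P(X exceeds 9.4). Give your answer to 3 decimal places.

0.390

Conditional on each component, P(X > 9.4): A: 0.431579; B: 0.347782.
By total probability, P(X > 9.4) = 0.5·0.431579 + 0.5·0.347782 = 0.38968.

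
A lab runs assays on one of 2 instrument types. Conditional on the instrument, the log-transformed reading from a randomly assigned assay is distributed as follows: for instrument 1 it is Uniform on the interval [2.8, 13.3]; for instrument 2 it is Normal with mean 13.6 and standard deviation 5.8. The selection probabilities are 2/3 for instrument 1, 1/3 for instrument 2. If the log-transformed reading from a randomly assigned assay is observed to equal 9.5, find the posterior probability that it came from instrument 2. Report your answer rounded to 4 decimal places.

Likelihoods f(9.5 | ·): 1: 0.0952381; 2: 0.0535763.
Posterior ∝ prior × likelihood. Numerator for 2: 0.333333·0.0535763 = 0.0178588.
Normalizing constant: 0.666667·0.0952381 + 0.333333·0.0535763 = 0.0813508.
P(2 | observation) = 0.0178588 / 0.0813508 = 0.219528.

0.2195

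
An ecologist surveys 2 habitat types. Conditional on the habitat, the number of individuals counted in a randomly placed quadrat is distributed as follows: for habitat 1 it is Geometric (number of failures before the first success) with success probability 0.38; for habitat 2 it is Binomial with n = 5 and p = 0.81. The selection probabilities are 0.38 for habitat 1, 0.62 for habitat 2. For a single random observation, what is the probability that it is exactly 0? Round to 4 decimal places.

0.1446

Conditional on each habitat, P(X = 0): 1: 0.38; 2: 0.00024761.
By total probability, P(X = 0) = 0.38·0.38 + 0.62·0.00024761 = 0.144554.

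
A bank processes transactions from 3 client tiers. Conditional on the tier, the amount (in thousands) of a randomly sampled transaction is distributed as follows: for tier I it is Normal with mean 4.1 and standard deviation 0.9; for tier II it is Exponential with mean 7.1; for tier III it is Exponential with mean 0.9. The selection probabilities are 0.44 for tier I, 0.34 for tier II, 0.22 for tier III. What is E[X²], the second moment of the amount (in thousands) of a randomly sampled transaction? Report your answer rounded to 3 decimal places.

For each component E[X²] = Var + (mean)², giving I: 17.62; II: 100.82; III: 1.62.
Overall E[X²] = 0.44·17.62 + 0.34·100.82 + 0.22·1.62 = 42.388.

42.388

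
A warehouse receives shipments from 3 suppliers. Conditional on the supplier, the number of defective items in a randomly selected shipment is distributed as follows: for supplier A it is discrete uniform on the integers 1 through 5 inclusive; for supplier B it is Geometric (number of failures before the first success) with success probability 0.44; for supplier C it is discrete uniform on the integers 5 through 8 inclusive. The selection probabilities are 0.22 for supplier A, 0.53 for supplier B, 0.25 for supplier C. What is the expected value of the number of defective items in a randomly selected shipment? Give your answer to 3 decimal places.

2.960

Component means — A: 3; B: 1.27273; C: 6.5.
E[X] = 0.22·3 + 0.53·1.27273 + 0.25·6.5 = 2.95955.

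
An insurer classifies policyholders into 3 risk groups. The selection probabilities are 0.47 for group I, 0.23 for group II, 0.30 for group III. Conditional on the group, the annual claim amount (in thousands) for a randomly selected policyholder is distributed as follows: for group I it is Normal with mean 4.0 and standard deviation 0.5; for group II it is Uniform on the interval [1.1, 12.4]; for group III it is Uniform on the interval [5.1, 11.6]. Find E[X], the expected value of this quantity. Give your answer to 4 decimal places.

5.9375

Component means — I: 4; II: 6.75; III: 8.35.
E[X] = 0.47·4 + 0.23·6.75 + 0.3·8.35 = 5.9375.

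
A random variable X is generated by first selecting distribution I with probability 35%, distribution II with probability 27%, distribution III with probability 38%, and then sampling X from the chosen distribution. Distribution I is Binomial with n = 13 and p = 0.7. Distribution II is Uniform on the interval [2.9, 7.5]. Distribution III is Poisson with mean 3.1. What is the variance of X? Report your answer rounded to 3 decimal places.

Per component, I: μ=9.1, E[X²]=85.54; II: μ=5.2, E[X²]=28.8033; III: μ=3.1, E[X²]=12.71.
E[X] = 0.35·9.1 + 0.27·5.2 + 0.38·3.1 = 5.767.
E[X²] = 0.35·85.54 + 0.27·28.8033 + 0.38·12.71 = 42.5457.
Var(X) = E[X²] − (E[X])² = 42.5457 − 33.2583 = 9.28741.

9.287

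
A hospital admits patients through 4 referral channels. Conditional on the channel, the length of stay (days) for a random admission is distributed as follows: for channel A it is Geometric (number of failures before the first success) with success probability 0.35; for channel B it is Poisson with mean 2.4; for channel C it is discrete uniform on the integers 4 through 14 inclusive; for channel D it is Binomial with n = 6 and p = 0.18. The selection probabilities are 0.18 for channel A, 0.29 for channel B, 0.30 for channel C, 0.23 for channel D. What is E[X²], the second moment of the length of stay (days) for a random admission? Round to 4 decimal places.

31.7143

For each component E[X²] = Var + (mean)², giving A: 8.7551; B: 8.16; C: 91; D: 2.052.
Overall E[X²] = 0.18·8.7551 + 0.29·8.16 + 0.3·91 + 0.23·2.052 = 31.7143.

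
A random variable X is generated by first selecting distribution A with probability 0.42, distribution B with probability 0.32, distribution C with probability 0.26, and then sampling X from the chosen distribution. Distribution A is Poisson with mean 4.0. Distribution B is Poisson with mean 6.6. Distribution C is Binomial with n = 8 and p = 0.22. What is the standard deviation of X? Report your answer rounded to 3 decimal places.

2.749

Per component, A: μ=4, E[X²]=20; B: μ=6.6, E[X²]=50.16; C: μ=1.76, E[X²]=4.4704.
E[X] = 0.42·4 + 0.32·6.6 + 0.26·1.76 = 4.2496.
E[X²] = 0.42·20 + 0.32·50.16 + 0.26·4.4704 = 25.6135.
Var(X) = E[X²] − (E[X])² = 25.6135 − 18.0591 = 7.5544.
SD(X) = √7.5544 = 2.74853.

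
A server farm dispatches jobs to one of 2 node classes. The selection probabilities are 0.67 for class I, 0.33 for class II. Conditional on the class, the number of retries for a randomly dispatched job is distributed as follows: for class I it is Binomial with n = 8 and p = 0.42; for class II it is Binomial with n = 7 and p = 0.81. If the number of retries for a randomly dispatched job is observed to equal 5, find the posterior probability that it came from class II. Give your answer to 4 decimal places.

0.4769

Likelihoods P(X=5 | ·): I: 0.142797; II: 0.264333.
Posterior ∝ prior × likelihood. Numerator for II: 0.33·0.264333 = 0.0872299.
Normalizing constant: 0.67·0.142797 + 0.33·0.264333 = 0.182904.
P(II | observation) = 0.0872299 / 0.182904 = 0.476917.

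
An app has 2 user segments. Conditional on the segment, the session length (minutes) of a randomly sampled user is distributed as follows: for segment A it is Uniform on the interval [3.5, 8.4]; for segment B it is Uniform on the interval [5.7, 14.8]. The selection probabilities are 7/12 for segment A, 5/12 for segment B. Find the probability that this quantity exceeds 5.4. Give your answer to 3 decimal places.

Conditional on each segment, P(X > 5.4): A: 0.612245; B: 1.
By total probability, P(X > 5.4) = 0.583333·0.612245 + 0.416667·1 = 0.77381.

0.774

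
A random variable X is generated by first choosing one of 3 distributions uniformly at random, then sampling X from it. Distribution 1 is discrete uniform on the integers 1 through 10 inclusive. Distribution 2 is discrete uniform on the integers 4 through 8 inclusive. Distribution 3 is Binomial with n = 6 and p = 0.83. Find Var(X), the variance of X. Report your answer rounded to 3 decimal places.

Per component, 1: μ=5.5, E[X²]=38.5; 2: μ=6, E[X²]=38; 3: μ=4.98, E[X²]=25.647.
E[X] = 0.333333·5.5 + 0.333333·6 + 0.333333·4.98 = 5.49333.
E[X²] = 0.333333·38.5 + 0.333333·38 + 0.333333·25.647 = 34.049.
Var(X) = E[X²] − (E[X])² = 34.049 − 30.1767 = 3.87229.

3.872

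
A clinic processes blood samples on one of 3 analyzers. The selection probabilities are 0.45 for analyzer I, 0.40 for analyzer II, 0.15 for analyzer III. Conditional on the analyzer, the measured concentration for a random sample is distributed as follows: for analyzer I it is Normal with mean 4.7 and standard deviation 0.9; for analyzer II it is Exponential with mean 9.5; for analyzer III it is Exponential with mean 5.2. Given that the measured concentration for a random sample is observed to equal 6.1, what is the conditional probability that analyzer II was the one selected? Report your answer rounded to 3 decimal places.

0.245

Likelihoods f(6.1 | ·): I: 0.132198; II: 0.0553877; III: 0.0595026.
Posterior ∝ prior × likelihood. Numerator for II: 0.4·0.0553877 = 0.0221551.
Normalizing constant: 0.45·0.132198 + 0.4·0.0553877 + 0.15·0.0595026 = 0.0905696.
P(II | observation) = 0.0221551 / 0.0905696 = 0.24462.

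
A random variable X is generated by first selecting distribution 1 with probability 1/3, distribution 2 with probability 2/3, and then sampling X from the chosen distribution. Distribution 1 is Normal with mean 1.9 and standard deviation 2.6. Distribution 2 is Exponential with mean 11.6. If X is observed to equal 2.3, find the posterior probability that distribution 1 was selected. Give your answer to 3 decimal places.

0.517

Likelihoods f(2.3 | ·): 1: 0.151634; 2: 0.070702.
Posterior ∝ prior × likelihood. Numerator for 1: 0.333333·0.151634 = 0.0505447.
Normalizing constant: 0.333333·0.151634 + 0.666667·0.070702 = 0.0976794.
P(1 | observation) = 0.0505447 / 0.0976794 = 0.517455.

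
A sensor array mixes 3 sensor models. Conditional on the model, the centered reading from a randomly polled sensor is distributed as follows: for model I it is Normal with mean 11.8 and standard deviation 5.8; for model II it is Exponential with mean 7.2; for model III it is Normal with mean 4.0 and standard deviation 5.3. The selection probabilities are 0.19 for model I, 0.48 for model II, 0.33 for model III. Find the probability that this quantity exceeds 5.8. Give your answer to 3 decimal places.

Conditional on each model, P(X > 5.8): I: 0.849545; II: 0.44684; III: 0.36707.
By total probability, P(X > 5.8) = 0.19·0.849545 + 0.48·0.44684 + 0.33·0.36707 = 0.49703.

0.497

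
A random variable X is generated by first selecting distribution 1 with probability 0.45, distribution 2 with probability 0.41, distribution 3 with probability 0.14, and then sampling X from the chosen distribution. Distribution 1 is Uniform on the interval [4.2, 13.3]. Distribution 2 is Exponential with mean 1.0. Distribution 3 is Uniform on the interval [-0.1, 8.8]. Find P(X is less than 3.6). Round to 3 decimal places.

0.457

Conditional on each component, P(X < 3.6): 1: 0; 2: 0.972676; 3: 0.41573.
By total probability, P(X < 3.6) = 0.45·0 + 0.41·0.972676 + 0.14·0.41573 = 0.457.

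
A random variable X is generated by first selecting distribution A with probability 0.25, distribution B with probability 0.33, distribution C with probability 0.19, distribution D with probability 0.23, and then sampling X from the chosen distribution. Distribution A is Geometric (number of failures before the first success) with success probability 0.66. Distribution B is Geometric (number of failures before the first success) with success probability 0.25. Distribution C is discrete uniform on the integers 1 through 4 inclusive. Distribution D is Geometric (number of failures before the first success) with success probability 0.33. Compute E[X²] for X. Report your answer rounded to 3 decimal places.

10.980

For each component E[X²] = Var + (mean)², giving A: 1.04591; B: 21; C: 7.5; D: 10.2746.
Overall E[X²] = 0.25·1.04591 + 0.33·21 + 0.19·7.5 + 0.23·10.2746 = 10.9796.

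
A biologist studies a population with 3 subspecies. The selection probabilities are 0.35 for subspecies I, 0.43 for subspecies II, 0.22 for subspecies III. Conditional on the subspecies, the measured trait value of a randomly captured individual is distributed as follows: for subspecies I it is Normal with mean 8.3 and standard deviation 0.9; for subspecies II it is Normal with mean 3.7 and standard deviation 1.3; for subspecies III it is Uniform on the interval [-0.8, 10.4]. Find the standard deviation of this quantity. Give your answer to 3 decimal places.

2.748

Per component, I: μ=8.3, E[X²]=69.7; II: μ=3.7, E[X²]=15.38; III: μ=4.8, E[X²]=33.4933.
E[X] = 0.35·8.3 + 0.43·3.7 + 0.22·4.8 = 5.552.
E[X²] = 0.35·69.7 + 0.43·15.38 + 0.22·33.4933 = 38.3769.
Var(X) = E[X²] − (E[X])² = 38.3769 − 30.8247 = 7.55223.
SD(X) = √7.55223 = 2.74813.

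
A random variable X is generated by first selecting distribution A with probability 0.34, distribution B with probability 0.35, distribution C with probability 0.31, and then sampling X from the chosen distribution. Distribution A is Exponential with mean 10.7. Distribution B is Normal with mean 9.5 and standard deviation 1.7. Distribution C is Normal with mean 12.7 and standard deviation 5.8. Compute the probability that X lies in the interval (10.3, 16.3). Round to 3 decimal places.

0.289

Conditional on each component, P(10.3 < X < 16.3): A: 0.163915; B: 0.318936; C: 0.393085.
By total probability, P(10.3 < X < 16.3) = 0.34·0.163915 + 0.35·0.318936 + 0.31·0.393085 = 0.289215.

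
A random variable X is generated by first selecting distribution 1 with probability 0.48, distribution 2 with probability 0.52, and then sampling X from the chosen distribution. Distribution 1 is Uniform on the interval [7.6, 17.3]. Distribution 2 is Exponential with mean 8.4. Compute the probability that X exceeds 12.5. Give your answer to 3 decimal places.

0.355

Conditional on each component, P(X > 12.5): 1: 0.494845; 2: 0.225802.
By total probability, P(X > 12.5) = 0.48·0.494845 + 0.52·0.225802 = 0.354943.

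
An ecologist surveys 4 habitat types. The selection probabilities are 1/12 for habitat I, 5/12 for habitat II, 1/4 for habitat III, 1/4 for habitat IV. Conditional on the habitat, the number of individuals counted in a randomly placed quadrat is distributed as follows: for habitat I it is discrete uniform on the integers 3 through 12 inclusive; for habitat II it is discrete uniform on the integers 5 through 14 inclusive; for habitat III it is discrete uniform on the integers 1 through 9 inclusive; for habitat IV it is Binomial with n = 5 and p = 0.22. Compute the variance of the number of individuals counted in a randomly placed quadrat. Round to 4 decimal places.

Per component, I: μ=7.5, E[X²]=64.5; II: μ=9.5, E[X²]=98.5; III: μ=5, E[X²]=31.6667; IV: μ=1.1, E[X²]=2.068.
E[X] = 0.0833333·7.5 + 0.416667·9.5 + 0.25·5 + 0.25·1.1 = 6.10833.
E[X²] = 0.0833333·64.5 + 0.416667·98.5 + 0.25·31.6667 + 0.25·2.068 = 54.8503.
Var(X) = E[X²] − (E[X])² = 54.8503 − 37.3117 = 17.5386.

17.5386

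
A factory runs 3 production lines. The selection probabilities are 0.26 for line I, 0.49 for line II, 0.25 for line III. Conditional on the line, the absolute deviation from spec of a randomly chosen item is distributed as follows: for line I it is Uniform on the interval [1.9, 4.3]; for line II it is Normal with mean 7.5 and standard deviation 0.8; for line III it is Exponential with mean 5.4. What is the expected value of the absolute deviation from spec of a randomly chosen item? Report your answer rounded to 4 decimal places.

Component means — I: 3.1; II: 7.5; III: 5.4.
E[X] = 0.26·3.1 + 0.49·7.5 + 0.25·5.4 = 5.831.

5.8310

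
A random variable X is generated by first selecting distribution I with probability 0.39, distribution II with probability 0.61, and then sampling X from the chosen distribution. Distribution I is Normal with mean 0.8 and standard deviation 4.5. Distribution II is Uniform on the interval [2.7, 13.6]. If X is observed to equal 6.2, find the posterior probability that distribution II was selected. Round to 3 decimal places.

0.769

Likelihoods f(6.2 | ·): I: 0.0431525; II: 0.0917431.
Posterior ∝ prior × likelihood. Numerator for II: 0.61·0.0917431 = 0.0559633.
Normalizing constant: 0.39·0.0431525 + 0.61·0.0917431 = 0.0727928.
P(II | observation) = 0.0559633 / 0.0727928 = 0.768803.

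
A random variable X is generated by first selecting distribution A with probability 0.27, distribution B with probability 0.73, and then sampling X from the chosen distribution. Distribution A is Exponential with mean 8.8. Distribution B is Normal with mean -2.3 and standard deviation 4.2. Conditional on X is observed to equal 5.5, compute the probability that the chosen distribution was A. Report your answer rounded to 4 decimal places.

Likelihoods f(5.5 | ·): A: 0.0608252; B: 0.0169326.
Posterior ∝ prior × likelihood. Numerator for A: 0.27·0.0608252 = 0.0164228.
Normalizing constant: 0.27·0.0608252 + 0.73·0.0169326 = 0.0287836.
P(A | observation) = 0.0164228 / 0.0287836 = 0.570561.

0.5706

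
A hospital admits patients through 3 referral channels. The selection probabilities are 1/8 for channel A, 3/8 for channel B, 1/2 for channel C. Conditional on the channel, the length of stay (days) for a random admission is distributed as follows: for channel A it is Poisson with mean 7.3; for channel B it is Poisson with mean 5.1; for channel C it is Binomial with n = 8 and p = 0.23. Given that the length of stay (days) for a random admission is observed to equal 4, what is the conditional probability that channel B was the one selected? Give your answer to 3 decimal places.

Likelihoods P(X=4 | ·): A: 0.0799338; B: 0.171857; C: 0.0688608.
Posterior ∝ prior × likelihood. Numerator for B: 0.375·0.171857 = 0.0644464.
Normalizing constant: 0.125·0.0799338 + 0.375·0.171857 + 0.5·0.0688608 = 0.108869.
P(B | observation) = 0.0644464 / 0.108869 = 0.591965.

0.592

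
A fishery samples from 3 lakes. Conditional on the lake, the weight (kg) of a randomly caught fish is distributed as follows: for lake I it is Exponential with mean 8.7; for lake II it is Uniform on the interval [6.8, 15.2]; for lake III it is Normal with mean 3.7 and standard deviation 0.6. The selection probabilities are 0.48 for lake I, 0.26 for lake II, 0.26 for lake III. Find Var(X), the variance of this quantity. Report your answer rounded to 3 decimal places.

45.336

Per component, I: μ=8.7, E[X²]=151.38; II: μ=11, E[X²]=126.88; III: μ=3.7, E[X²]=14.05.
E[X] = 0.48·8.7 + 0.26·11 + 0.26·3.7 = 7.998.
E[X²] = 0.48·151.38 + 0.26·126.88 + 0.26·14.05 = 109.304.
Var(X) = E[X²] − (E[X])² = 109.304 − 63.968 = 45.3362.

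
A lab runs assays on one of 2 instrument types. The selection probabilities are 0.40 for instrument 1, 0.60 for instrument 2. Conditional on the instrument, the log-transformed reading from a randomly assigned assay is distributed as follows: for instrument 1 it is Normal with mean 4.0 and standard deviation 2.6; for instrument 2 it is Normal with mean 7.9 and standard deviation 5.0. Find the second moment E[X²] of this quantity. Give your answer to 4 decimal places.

61.5500

For each component E[X²] = Var + (mean)², giving 1: 22.76; 2: 87.41.
Overall E[X²] = 0.4·22.76 + 0.6·87.41 = 61.55.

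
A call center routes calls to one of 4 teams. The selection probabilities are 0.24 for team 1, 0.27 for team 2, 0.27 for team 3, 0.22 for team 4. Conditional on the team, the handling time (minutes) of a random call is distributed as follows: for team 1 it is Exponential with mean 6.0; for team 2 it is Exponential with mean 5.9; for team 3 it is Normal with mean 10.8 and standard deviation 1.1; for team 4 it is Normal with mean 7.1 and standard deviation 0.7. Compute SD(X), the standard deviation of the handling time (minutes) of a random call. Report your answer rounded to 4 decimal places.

4.7623

Per component, 1: μ=6, E[X²]=72; 2: μ=5.9, E[X²]=69.62; 3: μ=10.8, E[X²]=117.85; 4: μ=7.1, E[X²]=50.9.
E[X] = 0.24·6 + 0.27·5.9 + 0.27·10.8 + 0.22·7.1 = 7.511.
E[X²] = 0.24·72 + 0.27·69.62 + 0.27·117.85 + 0.22·50.9 = 79.0949.
Var(X) = E[X²] − (E[X])² = 79.0949 − 56.4151 = 22.6798.
SD(X) = √22.6798 = 4.76233.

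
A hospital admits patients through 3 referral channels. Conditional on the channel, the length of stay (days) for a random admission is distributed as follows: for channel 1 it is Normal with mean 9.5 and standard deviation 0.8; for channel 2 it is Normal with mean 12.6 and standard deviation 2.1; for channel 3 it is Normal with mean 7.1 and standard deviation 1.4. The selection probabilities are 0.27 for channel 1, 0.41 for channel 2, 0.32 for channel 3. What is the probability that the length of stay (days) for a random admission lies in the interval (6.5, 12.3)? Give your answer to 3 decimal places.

Conditional on each channel, P(6.5 < X < 12.3): 1: 0.999679; 2: 0.441364; 3: 0.665781.
By total probability, P(6.5 < X < 12.3) = 0.27·0.999679 + 0.41·0.441364 + 0.32·0.665781 = 0.663922.

0.664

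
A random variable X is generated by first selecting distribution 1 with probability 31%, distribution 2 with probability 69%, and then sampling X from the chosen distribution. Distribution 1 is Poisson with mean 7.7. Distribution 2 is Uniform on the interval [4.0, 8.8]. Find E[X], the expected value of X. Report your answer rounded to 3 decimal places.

6.803

Component means — 1: 7.7; 2: 6.4.
E[X] = 0.31·7.7 + 0.69·6.4 = 6.803.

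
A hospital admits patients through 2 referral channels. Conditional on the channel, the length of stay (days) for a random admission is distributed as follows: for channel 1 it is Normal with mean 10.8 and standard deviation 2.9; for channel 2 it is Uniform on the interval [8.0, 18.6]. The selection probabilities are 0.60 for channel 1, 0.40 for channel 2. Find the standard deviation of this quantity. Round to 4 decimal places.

3.2080

Per component, 1: μ=10.8, E[X²]=125.05; 2: μ=13.3, E[X²]=186.253.
E[X] = 0.6·10.8 + 0.4·13.3 = 11.8.
E[X²] = 0.6·125.05 + 0.4·186.253 = 149.531.
Var(X) = E[X²] − (E[X])² = 149.531 − 139.24 = 10.2913.
SD(X) = √10.2913 = 3.20801.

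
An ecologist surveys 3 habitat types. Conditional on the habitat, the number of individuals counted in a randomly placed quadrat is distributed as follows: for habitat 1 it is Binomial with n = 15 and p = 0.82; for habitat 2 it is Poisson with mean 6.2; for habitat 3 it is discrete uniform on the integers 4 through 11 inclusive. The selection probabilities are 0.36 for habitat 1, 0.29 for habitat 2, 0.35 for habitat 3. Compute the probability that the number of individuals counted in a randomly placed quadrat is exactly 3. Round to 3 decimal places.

Conditional on each habitat, P(X = 3): 1: 2.90217e-07; 2: 0.0806117; 3: 0.
By total probability, P(X = 3) = 0.36·2.90217e-07 + 0.29·0.0806117 + 0.35·0 = 0.0233775.

0.023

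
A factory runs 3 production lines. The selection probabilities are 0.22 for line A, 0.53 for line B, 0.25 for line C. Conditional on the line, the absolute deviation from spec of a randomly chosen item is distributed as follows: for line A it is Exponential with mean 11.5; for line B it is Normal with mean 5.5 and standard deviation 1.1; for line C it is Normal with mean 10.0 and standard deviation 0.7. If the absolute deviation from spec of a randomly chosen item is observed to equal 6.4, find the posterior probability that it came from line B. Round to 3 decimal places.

0.926

Likelihoods f(6.4 | ·): A: 0.0498434; B: 0.25951; C: 1.02917e-06.
Posterior ∝ prior × likelihood. Numerator for B: 0.53·0.25951 = 0.13754.
Normalizing constant: 0.22·0.0498434 + 0.53·0.25951 + 0.25·1.02917e-06 = 0.148506.
P(B | observation) = 0.13754 / 0.148506 = 0.926159.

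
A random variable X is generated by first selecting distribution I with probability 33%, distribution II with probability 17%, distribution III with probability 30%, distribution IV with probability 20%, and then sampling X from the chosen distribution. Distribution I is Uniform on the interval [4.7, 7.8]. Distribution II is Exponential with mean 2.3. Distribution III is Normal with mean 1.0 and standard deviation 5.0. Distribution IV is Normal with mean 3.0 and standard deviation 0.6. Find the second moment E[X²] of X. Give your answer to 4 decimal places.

For each component E[X²] = Var + (mean)², giving I: 39.8633; II: 10.58; III: 26; IV: 9.36.
Overall E[X²] = 0.33·39.8633 + 0.17·10.58 + 0.3·26 + 0.2·9.36 = 24.6255.

24.6255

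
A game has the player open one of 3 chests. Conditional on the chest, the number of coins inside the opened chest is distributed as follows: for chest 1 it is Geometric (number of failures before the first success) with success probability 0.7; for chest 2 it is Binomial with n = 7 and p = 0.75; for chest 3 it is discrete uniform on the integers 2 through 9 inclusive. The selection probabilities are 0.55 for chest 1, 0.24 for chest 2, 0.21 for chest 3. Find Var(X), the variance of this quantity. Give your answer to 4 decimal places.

Per component, 1: μ=0.428571, E[X²]=0.795918; 2: μ=5.25, E[X²]=28.875; 3: μ=5.5, E[X²]=35.5.
E[X] = 0.55·0.428571 + 0.24·5.25 + 0.21·5.5 = 2.65071.
E[X²] = 0.55·0.795918 + 0.24·28.875 + 0.21·35.5 = 14.8228.
Var(X) = E[X²] − (E[X])² = 14.8228 − 7.02629 = 7.79647.

7.7965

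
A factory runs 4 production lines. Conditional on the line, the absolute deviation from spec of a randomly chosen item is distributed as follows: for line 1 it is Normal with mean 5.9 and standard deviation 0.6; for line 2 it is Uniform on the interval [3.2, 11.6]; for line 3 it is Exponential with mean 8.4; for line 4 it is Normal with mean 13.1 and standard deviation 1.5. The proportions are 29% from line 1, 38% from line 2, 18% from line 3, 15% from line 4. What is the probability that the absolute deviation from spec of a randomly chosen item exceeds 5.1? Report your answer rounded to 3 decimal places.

Conditional on each line, P(X > 5.1): 1: 0.908789; 2: 0.77381; 3: 0.544906; 4: 1.
By total probability, P(X > 5.1) = 0.29·0.908789 + 0.38·0.77381 + 0.18·0.544906 + 0.15·1 = 0.805679.

0.806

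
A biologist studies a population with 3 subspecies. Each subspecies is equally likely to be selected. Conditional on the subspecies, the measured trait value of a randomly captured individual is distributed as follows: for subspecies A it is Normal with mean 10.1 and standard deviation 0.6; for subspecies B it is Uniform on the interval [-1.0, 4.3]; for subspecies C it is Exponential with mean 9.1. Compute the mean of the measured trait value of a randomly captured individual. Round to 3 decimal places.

Component means — A: 10.1; B: 1.65; C: 9.1.
E[X] = 0.333333·10.1 + 0.333333·1.65 + 0.333333·9.1 = 6.95.

6.950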